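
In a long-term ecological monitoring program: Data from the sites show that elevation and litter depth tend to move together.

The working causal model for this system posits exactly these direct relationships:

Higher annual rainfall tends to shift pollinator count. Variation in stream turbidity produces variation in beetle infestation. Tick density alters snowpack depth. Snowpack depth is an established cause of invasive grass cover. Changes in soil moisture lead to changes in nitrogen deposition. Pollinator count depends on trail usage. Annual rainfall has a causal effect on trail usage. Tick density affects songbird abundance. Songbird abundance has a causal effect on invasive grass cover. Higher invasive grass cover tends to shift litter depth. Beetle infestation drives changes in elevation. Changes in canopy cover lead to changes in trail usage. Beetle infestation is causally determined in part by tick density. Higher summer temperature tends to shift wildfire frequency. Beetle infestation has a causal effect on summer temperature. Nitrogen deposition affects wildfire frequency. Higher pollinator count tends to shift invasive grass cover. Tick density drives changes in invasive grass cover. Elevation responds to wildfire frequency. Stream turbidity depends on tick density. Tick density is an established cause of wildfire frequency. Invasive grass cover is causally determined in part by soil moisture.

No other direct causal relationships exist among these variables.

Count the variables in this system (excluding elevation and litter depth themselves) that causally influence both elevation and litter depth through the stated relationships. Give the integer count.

2

The common causes are: soil moisture (to elevation via soil moisture → nitrogen deposition → wildfire frequency → elevation; to litter depth via soil moisture → invasive grass cover → litter depth); tick density (to elevation via tick density → beetle infestation → elevation; to litter depth via tick density → invasive grass cover → litter depth).
Every other variable lacks a causal path to at least one of elevation and litter depth.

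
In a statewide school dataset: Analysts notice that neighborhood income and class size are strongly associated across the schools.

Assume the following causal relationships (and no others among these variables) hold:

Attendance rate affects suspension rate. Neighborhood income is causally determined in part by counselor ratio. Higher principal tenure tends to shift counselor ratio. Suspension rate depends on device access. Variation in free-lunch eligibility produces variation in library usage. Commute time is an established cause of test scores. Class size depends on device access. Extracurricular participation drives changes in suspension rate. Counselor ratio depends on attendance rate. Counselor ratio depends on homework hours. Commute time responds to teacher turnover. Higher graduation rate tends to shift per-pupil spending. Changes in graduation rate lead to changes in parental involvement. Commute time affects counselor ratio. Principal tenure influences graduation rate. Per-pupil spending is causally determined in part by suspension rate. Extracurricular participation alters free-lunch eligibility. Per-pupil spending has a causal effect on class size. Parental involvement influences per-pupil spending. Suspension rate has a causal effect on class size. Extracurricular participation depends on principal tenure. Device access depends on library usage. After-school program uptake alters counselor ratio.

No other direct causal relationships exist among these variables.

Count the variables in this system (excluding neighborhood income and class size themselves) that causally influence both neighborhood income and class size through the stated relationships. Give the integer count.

The common causes are: attendance rate (to neighborhood income via attendance rate → counselor ratio → neighborhood income; to class size via attendance rate → suspension rate → class size); principal tenure (to neighborhood income via principal tenure → counselor ratio → neighborhood income; to class size via principal tenure → extracurricular participation → suspension rate → class size).
Every other variable lacks a causal path to at least one of neighborhood income and class size.

2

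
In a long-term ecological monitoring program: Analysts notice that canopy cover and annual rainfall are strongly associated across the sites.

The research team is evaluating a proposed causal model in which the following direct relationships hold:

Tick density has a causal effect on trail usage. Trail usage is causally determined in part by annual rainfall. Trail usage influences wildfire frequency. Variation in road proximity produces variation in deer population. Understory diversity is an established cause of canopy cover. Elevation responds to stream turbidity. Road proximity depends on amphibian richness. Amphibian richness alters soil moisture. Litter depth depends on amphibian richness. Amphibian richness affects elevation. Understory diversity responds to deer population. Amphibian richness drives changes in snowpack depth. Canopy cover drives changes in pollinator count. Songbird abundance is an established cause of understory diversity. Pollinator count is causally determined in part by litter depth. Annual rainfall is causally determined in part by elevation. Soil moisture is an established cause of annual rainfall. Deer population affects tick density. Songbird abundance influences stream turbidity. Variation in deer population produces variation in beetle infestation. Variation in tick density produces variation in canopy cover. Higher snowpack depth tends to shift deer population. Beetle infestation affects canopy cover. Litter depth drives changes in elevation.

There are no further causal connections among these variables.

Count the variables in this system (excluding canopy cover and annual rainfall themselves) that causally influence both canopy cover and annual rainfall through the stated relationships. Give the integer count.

The common causes are: amphibian richness (to canopy cover via amphibian richness → snowpack depth → deer population → tick density → canopy cover; to annual rainfall via amphibian richness → elevation → annual rainfall); songbird abundance (to canopy cover via songbird abundance → understory diversity → canopy cover; to annual rainfall via songbird abundance → stream turbidity → elevation → annual rainfall).
Every other variable lacks a causal path to at least one of canopy cover and annual rainfall.

2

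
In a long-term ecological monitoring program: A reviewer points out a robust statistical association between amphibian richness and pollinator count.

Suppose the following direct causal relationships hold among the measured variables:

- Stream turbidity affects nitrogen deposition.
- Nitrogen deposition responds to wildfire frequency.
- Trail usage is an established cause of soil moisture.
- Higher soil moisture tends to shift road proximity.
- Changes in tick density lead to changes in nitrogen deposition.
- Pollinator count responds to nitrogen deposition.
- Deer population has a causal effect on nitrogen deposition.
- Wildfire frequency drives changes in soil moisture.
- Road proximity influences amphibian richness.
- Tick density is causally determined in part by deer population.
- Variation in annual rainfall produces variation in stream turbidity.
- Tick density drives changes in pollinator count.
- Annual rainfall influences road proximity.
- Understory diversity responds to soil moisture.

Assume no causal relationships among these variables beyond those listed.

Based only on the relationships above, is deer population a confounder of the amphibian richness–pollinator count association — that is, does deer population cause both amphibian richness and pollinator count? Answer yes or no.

no

Deer population has no stated causal path to amphibian richness. A confounder must cause both variables, so deer population does not qualify.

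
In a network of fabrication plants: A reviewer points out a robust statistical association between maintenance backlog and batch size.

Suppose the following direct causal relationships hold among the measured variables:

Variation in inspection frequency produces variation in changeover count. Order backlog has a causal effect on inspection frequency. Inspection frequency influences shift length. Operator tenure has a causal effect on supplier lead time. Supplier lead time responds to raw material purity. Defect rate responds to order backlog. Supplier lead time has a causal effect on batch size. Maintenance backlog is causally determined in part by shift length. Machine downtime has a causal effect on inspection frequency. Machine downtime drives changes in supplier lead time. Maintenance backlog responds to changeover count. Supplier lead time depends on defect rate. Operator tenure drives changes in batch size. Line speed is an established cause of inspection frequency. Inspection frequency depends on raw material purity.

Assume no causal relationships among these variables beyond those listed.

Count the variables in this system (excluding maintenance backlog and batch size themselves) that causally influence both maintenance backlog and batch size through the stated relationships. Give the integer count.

The common causes are: machine downtime (to maintenance backlog via machine downtime → inspection frequency → changeover count → maintenance backlog; to batch size via machine downtime → supplier lead time → batch size); order backlog (to maintenance backlog via order backlog → inspection frequency → changeover count → maintenance backlog; to batch size via order backlog → defect rate → supplier lead time → batch size); raw material purity (to maintenance backlog via raw material purity → inspection frequency → changeover count → maintenance backlog; to batch size via raw material purity → supplier lead time → batch size).
Every other variable lacks a causal path to at least one of maintenance backlog and batch size.

3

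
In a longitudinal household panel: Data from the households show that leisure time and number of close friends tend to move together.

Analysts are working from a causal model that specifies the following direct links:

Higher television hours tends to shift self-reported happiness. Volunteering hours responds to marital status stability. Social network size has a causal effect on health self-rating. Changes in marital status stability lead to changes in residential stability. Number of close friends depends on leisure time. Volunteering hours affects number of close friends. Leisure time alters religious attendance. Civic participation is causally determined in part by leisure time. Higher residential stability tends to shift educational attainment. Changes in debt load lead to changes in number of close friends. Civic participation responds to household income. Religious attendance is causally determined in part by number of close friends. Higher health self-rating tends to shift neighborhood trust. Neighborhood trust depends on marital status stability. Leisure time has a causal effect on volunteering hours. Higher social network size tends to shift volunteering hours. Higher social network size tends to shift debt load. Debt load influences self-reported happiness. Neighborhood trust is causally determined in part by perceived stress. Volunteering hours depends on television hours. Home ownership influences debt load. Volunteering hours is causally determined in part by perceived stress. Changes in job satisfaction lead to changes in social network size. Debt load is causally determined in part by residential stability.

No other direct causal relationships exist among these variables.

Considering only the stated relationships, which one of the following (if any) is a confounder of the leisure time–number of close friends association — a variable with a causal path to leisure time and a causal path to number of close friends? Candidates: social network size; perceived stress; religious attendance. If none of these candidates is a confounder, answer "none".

none

None of the listed candidates has causal paths to both leisure time and number of close friends in the stated relationships, so none is a common cause.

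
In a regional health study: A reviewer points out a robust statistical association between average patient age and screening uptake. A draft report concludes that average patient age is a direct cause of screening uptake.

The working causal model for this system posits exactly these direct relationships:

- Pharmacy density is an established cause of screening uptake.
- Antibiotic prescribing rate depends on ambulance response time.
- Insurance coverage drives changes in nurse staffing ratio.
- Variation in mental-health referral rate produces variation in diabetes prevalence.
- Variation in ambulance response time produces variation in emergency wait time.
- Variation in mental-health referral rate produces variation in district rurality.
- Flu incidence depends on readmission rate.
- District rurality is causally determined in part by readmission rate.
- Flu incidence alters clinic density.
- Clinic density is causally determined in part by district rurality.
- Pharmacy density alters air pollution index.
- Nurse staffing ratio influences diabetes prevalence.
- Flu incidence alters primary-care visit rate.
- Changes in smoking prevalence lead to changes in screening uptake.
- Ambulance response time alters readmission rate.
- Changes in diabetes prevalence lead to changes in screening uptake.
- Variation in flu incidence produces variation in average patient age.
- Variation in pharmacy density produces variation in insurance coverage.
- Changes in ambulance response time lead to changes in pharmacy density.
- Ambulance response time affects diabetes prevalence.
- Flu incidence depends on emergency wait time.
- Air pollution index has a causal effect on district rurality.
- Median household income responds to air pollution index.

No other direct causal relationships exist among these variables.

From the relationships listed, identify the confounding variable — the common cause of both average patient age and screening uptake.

ambulance response time

Ambulance response time has a causal path to average patient age (ambulance response time → readmission rate → flu incidence → average patient age) and a separate causal path to screening uptake (ambulance response time → diabetes prevalence → screening uptake), so it is a common cause of both.
No stated relationship gives average patient age a causal route to screening uptake, so the correlation is explained by the shared upstream cause rather than a direct effect.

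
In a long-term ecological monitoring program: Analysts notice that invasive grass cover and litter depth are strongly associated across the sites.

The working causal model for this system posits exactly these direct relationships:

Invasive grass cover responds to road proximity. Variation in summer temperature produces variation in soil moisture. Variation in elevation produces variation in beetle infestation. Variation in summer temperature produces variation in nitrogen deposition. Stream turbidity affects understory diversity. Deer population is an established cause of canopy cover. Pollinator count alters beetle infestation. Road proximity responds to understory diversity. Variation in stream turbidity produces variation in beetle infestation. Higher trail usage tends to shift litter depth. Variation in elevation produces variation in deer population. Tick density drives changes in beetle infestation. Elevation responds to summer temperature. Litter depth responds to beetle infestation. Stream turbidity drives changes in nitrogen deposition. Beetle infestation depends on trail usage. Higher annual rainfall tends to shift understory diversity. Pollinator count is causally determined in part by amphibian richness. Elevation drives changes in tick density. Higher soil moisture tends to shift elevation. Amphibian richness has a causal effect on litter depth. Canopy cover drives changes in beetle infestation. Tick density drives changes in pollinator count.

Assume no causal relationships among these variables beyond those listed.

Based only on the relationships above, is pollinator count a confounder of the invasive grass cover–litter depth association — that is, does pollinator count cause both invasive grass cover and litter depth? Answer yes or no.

no

Pollinator count has no stated causal path to invasive grass cover. A confounder must cause both variables, so pollinator count does not qualify.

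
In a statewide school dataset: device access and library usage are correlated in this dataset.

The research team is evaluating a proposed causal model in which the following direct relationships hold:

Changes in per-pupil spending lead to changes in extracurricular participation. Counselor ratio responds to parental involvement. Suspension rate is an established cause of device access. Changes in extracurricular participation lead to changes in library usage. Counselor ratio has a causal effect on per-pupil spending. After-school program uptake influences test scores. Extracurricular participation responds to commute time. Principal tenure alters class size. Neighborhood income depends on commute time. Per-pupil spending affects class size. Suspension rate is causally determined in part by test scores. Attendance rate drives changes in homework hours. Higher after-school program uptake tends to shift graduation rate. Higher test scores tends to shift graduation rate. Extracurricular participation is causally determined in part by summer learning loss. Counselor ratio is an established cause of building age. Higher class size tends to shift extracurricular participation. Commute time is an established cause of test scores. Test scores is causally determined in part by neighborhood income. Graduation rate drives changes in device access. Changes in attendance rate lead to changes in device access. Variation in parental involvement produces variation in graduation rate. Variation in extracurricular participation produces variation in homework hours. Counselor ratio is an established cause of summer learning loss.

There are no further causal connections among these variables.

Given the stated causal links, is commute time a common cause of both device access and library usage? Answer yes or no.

yes

Commute time has a causal path to device access (commute time → test scores → suspension rate → device access) and to library usage (commute time → extracurricular participation → library usage), so it is a common cause of both — a confounder.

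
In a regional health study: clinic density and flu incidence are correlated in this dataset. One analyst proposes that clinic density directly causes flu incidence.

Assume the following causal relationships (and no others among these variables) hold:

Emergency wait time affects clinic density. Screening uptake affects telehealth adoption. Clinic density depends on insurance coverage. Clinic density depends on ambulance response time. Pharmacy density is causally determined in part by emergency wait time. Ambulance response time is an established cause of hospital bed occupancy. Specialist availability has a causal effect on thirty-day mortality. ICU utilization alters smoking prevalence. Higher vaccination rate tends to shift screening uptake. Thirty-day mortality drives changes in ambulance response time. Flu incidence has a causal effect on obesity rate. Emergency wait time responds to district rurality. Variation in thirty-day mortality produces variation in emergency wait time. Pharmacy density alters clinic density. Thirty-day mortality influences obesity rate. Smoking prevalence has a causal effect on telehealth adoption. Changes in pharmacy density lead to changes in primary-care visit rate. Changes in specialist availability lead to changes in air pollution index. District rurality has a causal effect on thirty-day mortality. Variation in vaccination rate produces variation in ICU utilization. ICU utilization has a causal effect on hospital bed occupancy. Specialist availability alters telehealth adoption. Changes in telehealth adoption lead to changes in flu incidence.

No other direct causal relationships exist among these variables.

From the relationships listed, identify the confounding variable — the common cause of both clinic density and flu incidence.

Specialist availability has a causal path to clinic density (specialist availability → thirty-day mortality → ambulance response time → clinic density) and a separate causal path to flu incidence (specialist availability → telehealth adoption → flu incidence), so it is a common cause of both.
No stated relationship gives clinic density a causal route to flu incidence, so the correlation is explained by the shared upstream cause rather than a direct effect.

specialist availability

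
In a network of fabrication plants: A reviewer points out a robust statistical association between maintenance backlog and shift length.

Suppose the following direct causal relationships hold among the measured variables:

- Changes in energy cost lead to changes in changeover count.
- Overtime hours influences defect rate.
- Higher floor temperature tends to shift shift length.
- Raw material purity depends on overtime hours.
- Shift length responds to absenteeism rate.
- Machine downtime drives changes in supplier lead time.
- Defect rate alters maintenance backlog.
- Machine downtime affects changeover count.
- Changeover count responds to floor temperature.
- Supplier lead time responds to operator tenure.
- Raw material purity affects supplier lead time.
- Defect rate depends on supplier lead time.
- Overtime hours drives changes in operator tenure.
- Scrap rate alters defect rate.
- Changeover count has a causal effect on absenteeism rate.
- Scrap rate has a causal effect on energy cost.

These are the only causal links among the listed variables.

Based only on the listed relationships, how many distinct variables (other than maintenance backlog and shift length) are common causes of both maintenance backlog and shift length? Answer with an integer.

2

The common causes are: machine downtime (to maintenance backlog via machine downtime → supplier lead time → defect rate → maintenance backlog; to shift length via machine downtime → changeover count → absenteeism rate → shift length); scrap rate (to maintenance backlog via scrap rate → defect rate → maintenance backlog; to shift length via scrap rate → energy cost → changeover count → absenteeism rate → shift length).
Every other variable lacks a causal path to at least one of maintenance backlog and shift length.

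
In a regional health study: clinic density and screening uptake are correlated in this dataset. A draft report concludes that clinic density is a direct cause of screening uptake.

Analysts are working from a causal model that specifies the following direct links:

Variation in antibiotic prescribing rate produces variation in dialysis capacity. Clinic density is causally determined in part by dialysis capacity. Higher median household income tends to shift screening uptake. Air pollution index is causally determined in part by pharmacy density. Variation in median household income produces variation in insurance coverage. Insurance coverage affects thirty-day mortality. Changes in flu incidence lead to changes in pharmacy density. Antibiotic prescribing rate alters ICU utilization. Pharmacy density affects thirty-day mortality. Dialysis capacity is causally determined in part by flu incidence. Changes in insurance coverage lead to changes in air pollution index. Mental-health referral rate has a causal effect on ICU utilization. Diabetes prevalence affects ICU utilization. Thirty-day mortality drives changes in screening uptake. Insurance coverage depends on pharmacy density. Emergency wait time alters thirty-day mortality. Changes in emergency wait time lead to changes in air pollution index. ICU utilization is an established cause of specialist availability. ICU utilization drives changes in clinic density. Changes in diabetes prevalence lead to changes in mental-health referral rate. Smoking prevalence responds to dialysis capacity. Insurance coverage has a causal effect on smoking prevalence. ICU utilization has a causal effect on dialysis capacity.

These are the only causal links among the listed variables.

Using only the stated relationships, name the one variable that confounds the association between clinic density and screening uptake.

Flu incidence has a causal path to clinic density (flu incidence → dialysis capacity → clinic density) and a separate causal path to screening uptake (flu incidence → pharmacy density → thirty-day mortality → screening uptake), so it is a common cause of both.
No stated relationship gives clinic density a causal route to screening uptake, so the correlation is explained by the shared upstream cause rather than a direct effect.

flu incidence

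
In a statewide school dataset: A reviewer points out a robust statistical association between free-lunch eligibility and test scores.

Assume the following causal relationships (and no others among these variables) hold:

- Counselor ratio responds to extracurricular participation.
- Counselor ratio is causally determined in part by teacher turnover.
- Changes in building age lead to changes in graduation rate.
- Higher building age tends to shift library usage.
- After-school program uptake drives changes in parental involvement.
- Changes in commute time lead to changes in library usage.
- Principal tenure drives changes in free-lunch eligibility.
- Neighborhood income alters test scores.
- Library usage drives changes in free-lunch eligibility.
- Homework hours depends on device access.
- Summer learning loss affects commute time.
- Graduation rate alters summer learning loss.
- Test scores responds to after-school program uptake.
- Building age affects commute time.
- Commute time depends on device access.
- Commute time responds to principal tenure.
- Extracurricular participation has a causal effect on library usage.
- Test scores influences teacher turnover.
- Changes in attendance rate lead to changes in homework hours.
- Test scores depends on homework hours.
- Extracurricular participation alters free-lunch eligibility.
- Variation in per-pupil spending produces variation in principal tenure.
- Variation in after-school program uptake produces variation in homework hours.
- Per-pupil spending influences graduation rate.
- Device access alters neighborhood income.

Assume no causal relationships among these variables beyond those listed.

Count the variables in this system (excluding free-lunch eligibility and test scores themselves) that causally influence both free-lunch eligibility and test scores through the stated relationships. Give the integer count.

1

The common causes are: device access (to free-lunch eligibility via device access → commute time → library usage → free-lunch eligibility; to test scores via device access → homework hours → test scores).
Every other variable lacks a causal path to at least one of free-lunch eligibility and test scores.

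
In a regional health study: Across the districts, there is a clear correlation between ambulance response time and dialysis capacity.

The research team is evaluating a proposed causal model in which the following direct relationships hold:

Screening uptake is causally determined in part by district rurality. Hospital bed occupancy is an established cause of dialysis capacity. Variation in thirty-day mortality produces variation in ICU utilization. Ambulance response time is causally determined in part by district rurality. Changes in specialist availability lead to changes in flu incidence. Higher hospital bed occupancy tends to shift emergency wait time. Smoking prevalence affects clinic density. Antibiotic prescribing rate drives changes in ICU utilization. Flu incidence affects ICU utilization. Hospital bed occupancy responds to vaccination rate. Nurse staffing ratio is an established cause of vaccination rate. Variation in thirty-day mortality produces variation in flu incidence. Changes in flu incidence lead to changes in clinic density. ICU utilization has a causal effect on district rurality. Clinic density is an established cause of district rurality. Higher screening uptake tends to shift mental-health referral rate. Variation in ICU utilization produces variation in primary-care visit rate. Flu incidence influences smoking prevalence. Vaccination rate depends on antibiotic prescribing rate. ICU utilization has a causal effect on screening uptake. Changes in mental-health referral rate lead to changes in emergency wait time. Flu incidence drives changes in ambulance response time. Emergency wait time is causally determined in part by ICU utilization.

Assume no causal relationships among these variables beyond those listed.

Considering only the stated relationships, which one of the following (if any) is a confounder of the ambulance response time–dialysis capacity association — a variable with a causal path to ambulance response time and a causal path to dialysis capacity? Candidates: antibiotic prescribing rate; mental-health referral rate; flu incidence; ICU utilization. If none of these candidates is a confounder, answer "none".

Antibiotic prescribing rate causes ambulance response time (antibiotic prescribing rate → ICU utilization → district rurality → ambulance response time) and also causes dialysis capacity (antibiotic prescribing rate → vaccination rate → hospital bed occupancy → dialysis capacity); it is a common cause of both.
Each of the other candidates lacks a causal path to at least one of ambulance response time and dialysis capacity, so they do not confound the relationship.

antibiotic prescribing rate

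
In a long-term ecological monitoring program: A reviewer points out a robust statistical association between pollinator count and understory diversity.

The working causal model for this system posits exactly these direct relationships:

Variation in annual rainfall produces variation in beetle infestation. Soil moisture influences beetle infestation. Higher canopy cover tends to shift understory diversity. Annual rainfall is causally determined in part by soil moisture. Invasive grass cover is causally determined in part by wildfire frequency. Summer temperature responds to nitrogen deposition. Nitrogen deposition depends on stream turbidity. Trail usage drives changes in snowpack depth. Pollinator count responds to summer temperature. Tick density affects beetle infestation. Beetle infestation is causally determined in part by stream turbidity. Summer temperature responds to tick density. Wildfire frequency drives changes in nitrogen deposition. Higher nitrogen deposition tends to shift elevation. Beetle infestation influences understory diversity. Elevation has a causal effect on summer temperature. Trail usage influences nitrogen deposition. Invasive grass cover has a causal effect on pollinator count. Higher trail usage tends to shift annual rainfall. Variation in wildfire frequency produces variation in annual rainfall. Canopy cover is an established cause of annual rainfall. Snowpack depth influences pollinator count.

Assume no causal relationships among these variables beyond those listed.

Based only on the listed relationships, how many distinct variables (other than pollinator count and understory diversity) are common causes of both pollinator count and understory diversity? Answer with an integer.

4

The common causes are: stream turbidity (to pollinator count via stream turbidity → nitrogen deposition → summer temperature → pollinator count; to understory diversity via stream turbidity → beetle infestation → understory diversity); tick density (to pollinator count via tick density → summer temperature → pollinator count; to understory diversity via tick density → beetle infestation → understory diversity); trail usage (to pollinator count via trail usage → snowpack depth → pollinator count; to understory diversity via trail usage → annual rainfall → beetle infestation → understory diversity); wildfire frequency (to pollinator count via wildfire frequency → invasive grass cover → pollinator count; to understory diversity via wildfire frequency → annual rainfall → beetle infestation → understory diversity).
Every other variable lacks a causal path to at least one of pollinator count and understory diversity.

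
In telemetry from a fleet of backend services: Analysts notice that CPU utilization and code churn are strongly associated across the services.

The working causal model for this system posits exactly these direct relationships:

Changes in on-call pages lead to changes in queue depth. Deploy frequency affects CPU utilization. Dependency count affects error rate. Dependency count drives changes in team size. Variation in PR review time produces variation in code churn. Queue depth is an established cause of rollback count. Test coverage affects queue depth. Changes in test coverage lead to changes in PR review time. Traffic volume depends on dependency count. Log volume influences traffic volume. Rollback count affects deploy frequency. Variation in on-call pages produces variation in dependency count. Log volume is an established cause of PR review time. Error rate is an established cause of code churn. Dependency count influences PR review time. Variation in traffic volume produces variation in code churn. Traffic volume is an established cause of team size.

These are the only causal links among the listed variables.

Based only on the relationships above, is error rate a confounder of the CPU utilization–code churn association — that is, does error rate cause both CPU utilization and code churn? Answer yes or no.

no

Error rate has no stated causal path to CPU utilization. A confounder must cause both variables, so error rate does not qualify.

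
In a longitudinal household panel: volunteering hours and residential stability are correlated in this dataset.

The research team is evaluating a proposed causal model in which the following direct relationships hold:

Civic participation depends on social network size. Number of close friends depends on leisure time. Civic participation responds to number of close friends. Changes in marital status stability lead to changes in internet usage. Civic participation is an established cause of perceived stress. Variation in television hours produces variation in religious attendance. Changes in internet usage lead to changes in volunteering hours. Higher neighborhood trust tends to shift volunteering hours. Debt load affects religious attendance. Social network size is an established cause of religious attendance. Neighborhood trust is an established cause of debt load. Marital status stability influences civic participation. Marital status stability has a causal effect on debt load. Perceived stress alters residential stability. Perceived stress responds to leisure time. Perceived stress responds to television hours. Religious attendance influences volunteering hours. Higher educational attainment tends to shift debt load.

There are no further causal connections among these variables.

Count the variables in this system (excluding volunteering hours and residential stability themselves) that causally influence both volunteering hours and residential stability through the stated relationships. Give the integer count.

3

The common causes are: marital status stability (to volunteering hours via marital status stability → internet usage → volunteering hours; to residential stability via marital status stability → civic participation → perceived stress → residential stability); social network size (to volunteering hours via social network size → religious attendance → volunteering hours; to residential stability via social network size → civic participation → perceived stress → residential stability); television hours (to volunteering hours via television hours → religious attendance → volunteering hours; to residential stability via television hours → perceived stress → residential stability).
Every other variable lacks a causal path to at least one of volunteering hours and residential stability.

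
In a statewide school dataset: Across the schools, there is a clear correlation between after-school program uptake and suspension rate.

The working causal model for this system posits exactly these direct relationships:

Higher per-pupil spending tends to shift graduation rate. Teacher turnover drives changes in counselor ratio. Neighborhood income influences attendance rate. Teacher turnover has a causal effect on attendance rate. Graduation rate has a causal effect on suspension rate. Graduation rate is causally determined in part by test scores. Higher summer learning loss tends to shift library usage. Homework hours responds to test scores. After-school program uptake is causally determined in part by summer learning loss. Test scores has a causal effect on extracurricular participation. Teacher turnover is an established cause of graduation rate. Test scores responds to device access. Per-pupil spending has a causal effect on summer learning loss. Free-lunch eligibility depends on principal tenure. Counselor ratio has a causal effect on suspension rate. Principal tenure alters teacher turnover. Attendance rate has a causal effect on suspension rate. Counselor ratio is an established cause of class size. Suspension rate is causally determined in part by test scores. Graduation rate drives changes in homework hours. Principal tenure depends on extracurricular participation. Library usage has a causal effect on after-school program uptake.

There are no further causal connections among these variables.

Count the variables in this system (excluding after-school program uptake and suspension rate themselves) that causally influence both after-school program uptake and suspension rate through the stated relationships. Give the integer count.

1

The common causes are: per-pupil spending (to after-school program uptake via per-pupil spending → summer learning loss → after-school program uptake; to suspension rate via per-pupil spending → graduation rate → suspension rate).
Every other variable lacks a causal path to at least one of after-school program uptake and suspension rate.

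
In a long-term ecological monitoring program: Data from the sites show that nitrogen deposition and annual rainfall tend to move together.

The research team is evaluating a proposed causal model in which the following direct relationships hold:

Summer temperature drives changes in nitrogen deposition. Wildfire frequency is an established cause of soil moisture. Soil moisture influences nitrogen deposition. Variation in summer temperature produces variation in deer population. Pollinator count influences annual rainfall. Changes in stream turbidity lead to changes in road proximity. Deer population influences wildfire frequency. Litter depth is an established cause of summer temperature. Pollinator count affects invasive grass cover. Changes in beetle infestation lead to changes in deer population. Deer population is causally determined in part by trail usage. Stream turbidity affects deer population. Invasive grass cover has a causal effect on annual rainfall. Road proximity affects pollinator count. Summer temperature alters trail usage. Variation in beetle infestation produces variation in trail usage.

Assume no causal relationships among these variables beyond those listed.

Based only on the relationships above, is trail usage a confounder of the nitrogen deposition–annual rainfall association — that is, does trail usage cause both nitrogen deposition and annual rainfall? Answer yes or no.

Trail usage has no stated causal path to annual rainfall. A confounder must cause both variables, so trail usage does not qualify.

no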